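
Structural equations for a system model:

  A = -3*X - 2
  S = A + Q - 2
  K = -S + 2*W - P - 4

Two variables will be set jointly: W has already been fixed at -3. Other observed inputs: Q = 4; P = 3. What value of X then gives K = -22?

X = -3

With W held at -3:
Substituting into the S equation gives S = -3*X.
This gives K = 3*X - 13.
Solve 3*X - 13 = -22: X = (-22 + 13) / 3 = -3.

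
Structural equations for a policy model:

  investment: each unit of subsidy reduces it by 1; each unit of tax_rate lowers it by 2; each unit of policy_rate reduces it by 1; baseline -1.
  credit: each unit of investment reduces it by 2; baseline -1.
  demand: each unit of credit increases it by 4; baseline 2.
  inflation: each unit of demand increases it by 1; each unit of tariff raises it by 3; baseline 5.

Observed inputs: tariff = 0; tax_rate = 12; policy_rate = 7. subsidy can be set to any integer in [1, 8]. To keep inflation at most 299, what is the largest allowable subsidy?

Substituting into the investment equation gives investment = -subsidy - 32.
Substituting into the credit equation gives credit = 2*subsidy + 63.
This gives demand = 8*subsidy + 254.
Substituting into the inflation equation gives inflation = 8*subsidy + 259.
Require 8*subsidy + 259 ≤ 299, so subsidy ≤ 5.
The largest integer in [1, 8] satisfying this is 5.

subsidy = 5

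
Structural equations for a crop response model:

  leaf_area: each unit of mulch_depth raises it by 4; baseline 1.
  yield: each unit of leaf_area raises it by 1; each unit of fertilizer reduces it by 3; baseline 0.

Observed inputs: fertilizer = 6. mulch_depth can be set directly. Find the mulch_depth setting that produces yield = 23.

Substituting into the yield equation gives yield = 4*mulch_depth - 17.
Solve 4*mulch_depth - 17 = 23: mulch_depth = (23 + 17) / 4 = 10.

mulch_depth = 10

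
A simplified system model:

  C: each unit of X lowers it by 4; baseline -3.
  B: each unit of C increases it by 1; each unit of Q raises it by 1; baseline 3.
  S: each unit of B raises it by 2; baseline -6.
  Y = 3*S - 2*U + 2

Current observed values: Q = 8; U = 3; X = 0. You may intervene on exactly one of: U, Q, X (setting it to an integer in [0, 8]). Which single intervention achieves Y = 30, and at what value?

Intervening on U: with other inputs at their observed values, Y = -2*U + 32. Solving for 30 gives U = 1, within [0, 8].
Intervening on Q: Y = 6*Q - 22. Reaching 30 requires Q = 26/3, not an integer.
Intervening on X: Y = -24*X + 26. Reaching 30 requires X = -1/6, not an integer.

set U = 1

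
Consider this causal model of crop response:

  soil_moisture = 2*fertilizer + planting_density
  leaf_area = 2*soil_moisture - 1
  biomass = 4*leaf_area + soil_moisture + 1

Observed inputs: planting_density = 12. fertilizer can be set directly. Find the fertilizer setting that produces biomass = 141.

fertilizer = 2

Substituting into the soil_moisture equation gives soil_moisture = 2*fertilizer + 12.
So leaf_area = 4*fertilizer + 23.
biomass becomes 18*fertilizer + 105.
Solve 18*fertilizer + 105 = 141: fertilizer = (141 - 105) / 18 = 2.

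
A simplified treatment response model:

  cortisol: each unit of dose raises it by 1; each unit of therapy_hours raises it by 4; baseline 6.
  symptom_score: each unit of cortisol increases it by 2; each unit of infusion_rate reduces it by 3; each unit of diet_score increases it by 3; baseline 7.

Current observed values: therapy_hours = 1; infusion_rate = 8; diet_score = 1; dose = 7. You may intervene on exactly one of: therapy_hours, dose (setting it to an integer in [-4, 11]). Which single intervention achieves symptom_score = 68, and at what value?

Intervening on therapy_hours: with other inputs at their observed values, symptom_score = 8*therapy_hours + 12. Solving for 68 gives therapy_hours = 7, within [-4, 11].
Intervening on dose: symptom_score = 2*dose + 6. Reaching 68 requires dose = 31, outside [-4, 11].

set therapy_hours = 7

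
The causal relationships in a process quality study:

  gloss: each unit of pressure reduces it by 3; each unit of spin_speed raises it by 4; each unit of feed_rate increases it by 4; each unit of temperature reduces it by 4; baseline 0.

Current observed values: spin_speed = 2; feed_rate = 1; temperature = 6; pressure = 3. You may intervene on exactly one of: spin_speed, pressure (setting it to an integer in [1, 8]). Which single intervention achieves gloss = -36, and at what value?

Intervening on spin_speed: gloss = 4*spin_speed - 29. Reaching -36 requires spin_speed = -7/4, not an integer.
Intervening on pressure: with other inputs at their observed values, gloss = -3*pressure - 12. Solving for -36 gives pressure = 8, within [1, 8].

set pressure = 8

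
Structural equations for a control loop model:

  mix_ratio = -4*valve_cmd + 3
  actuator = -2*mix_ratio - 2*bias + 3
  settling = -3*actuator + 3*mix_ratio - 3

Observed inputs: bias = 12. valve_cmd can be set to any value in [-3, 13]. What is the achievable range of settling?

-381 to 195

Substituting into the actuator equation gives actuator = 8*valve_cmd - 27.
settling becomes -36*valve_cmd + 87.
Linear in valve_cmd, so extremes are at the endpoints: valve_cmd = -3 gives settling = 195; valve_cmd = 13 gives settling = -381.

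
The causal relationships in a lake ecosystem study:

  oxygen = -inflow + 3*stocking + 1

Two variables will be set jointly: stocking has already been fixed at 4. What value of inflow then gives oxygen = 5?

inflow = 8

With stocking held at 4:
Substituting into the oxygen equation gives oxygen = -inflow + 13.
Solve -inflow + 13 = 5: inflow = (5 - 13) / -1 = 8.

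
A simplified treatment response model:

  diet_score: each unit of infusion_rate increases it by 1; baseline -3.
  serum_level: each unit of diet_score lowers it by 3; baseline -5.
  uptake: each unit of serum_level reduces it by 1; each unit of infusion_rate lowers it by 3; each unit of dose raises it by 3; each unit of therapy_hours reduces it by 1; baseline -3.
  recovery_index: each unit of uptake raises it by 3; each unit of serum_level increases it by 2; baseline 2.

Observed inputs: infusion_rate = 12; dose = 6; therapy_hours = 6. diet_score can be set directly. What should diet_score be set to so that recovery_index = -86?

Intervening on diet_score fixes its value directly, overriding its dependence on infusion_rate.
Substituting into the uptake equation gives uptake = 3*diet_score - 22.
Substituting into the recovery_index equation gives recovery_index = 3*diet_score - 74.
Solve 3*diet_score - 74 = -86: diet_score = (-86 + 74) / 3 = -4.

diet_score = -4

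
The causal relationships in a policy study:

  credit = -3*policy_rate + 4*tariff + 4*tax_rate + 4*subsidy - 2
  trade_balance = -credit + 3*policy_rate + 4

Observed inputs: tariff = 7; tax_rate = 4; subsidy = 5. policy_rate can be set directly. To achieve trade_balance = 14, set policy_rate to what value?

policy_rate = 12

Substituting into the credit equation gives credit = -3*policy_rate + 62.
Substituting into the trade_balance equation gives trade_balance = 6*policy_rate - 58.
Solve 6*policy_rate - 58 = 14: policy_rate = (14 + 58) / 6 = 12.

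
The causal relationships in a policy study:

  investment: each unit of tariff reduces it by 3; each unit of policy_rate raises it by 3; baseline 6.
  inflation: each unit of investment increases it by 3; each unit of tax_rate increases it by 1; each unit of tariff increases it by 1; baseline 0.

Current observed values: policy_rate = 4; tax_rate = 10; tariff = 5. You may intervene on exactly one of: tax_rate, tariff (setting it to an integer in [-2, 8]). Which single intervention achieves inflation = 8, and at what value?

Intervening on tax_rate: inflation = tax_rate + 14. Reaching 8 requires tax_rate = -6, outside [-2, 8].
Intervening on tariff: with other inputs at their observed values, inflation = -8*tariff + 64. Solving for 8 gives tariff = 7, within [-2, 8].

set tariff = 7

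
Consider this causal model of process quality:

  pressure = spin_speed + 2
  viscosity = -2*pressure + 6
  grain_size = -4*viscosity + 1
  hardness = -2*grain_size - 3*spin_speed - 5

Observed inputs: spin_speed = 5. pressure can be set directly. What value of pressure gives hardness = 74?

pressure = -3

Intervening on pressure fixes its value directly, overriding its dependence on spin_speed.
Substituting into the grain_size equation gives grain_size = 8*pressure - 23.
Substituting into the hardness equation gives hardness = -16*pressure + 26.
Solve -16*pressure + 26 = 74: pressure = (74 - 26) / -16 = -3.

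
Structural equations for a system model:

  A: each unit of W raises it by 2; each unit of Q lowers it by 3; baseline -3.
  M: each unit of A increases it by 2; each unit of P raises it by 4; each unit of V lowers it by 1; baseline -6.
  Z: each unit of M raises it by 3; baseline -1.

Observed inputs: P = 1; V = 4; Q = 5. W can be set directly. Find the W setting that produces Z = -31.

W = 8

Substituting into the A equation gives A = 2*W - 18.
M becomes 4*W - 42.
Z becomes 12*W - 127.
Solve 12*W - 127 = -31: W = (-31 + 127) / 12 = 8.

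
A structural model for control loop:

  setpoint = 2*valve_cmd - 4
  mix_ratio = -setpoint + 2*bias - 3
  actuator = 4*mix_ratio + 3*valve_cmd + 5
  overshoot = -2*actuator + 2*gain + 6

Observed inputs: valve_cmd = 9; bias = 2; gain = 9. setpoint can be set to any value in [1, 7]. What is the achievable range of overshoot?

Intervening on setpoint fixes its value directly, overriding its dependence on valve_cmd.
Substituting into the mix_ratio equation gives mix_ratio = -setpoint + 1.
actuator becomes -4*setpoint + 36.
Substituting into the overshoot equation gives overshoot = 8*setpoint - 48.
Linear in setpoint, so extremes are at the endpoints: setpoint = 1 gives overshoot = -40; setpoint = 7 gives overshoot = 8.

-40 to 8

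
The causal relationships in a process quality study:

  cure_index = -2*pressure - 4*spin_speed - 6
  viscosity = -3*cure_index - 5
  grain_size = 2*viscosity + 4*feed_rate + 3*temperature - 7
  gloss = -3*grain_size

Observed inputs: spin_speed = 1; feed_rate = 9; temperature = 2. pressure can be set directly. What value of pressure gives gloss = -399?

pressure = 4

Substituting into the cure_index equation gives cure_index = -2*pressure - 10.
So viscosity = 6*pressure + 25.
grain_size becomes 12*pressure + 85.
So gloss = -36*pressure - 255.
Solve -36*pressure - 255 = -399: pressure = (-399 + 255) / -36 = 4.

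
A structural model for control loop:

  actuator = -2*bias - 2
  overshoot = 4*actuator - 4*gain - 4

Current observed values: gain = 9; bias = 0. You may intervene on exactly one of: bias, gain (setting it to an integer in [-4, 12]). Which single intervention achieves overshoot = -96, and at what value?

Intervening on bias: with other inputs at their observed values, overshoot = -8*bias - 48. Solving for -96 gives bias = 6, within [-4, 12].
Intervening on gain: overshoot = -4*gain - 12. Reaching -96 requires gain = 21, outside [-4, 12].

set bias = 6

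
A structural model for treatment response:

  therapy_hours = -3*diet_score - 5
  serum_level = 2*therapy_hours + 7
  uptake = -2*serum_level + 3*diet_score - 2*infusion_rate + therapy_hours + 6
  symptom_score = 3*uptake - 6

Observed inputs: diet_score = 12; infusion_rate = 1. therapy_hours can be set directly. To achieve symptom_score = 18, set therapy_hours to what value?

therapy_hours = 6

Intervening on therapy_hours fixes its value directly, overriding its dependence on diet_score.
Substituting into the uptake equation gives uptake = -3*therapy_hours + 26.
So symptom_score = -9*therapy_hours + 72.
Solve -9*therapy_hours + 72 = 18: therapy_hours = (18 - 72) / -9 = 6.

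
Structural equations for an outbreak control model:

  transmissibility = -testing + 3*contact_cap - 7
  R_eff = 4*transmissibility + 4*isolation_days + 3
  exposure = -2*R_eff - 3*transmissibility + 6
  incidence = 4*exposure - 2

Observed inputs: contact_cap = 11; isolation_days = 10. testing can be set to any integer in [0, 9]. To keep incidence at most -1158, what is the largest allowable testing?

testing = 7

Substituting into the transmissibility equation gives transmissibility = -testing + 26.
This gives R_eff = -4*testing + 147.
This gives exposure = 11*testing - 366.
This gives incidence = 44*testing - 1466.
Require 44*testing - 1466 ≤ -1158, so testing ≤ 7.
The largest integer in [0, 9] satisfying this is 7.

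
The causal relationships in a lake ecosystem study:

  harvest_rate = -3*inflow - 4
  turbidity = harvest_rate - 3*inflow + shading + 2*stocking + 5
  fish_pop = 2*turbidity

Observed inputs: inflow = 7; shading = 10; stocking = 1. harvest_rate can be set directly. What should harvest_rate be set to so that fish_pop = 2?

Intervening on harvest_rate fixes its value directly, overriding its dependence on inflow.
Substituting into the turbidity equation gives turbidity = harvest_rate - 4.
Substituting into the fish_pop equation gives fish_pop = 2*harvest_rate - 8.
Solve 2*harvest_rate - 8 = 2: harvest_rate = (2 + 8) / 2 = 5.

harvest_rate = 5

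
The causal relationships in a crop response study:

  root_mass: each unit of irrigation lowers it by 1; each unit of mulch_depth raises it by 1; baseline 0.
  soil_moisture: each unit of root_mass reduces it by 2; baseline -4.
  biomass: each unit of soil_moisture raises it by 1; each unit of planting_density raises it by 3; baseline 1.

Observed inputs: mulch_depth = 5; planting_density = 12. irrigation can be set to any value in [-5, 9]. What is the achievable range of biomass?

13 to 41

Substituting into the root_mass equation gives root_mass = -irrigation + 5.
Substituting into the soil_moisture equation gives soil_moisture = 2*irrigation - 14.
Substituting into the biomass equation gives biomass = 2*irrigation + 23.
Linear in irrigation, so extremes are at the endpoints: irrigation = -5 gives biomass = 13; irrigation = 9 gives biomass = 41.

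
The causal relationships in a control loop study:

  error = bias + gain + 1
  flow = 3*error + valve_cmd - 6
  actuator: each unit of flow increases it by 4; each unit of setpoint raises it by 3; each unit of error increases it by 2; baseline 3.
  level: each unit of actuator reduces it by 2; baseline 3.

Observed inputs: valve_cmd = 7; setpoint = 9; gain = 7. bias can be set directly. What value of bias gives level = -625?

bias = 12

Substituting into the error equation gives error = bias + 8.
Substituting into the flow equation gives flow = 3*bias + 25.
This gives actuator = 14*bias + 146.
So level = -28*bias - 289.
Solve -28*bias - 289 = -625: bias = (-625 + 289) / -28 = 12.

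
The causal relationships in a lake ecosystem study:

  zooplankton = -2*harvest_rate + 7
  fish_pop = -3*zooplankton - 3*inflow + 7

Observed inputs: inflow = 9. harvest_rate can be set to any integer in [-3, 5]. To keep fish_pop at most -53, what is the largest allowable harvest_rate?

Substituting into the fish_pop equation gives fish_pop = 6*harvest_rate - 41.
Require 6*harvest_rate - 41 ≤ -53, so harvest_rate ≤ -2.
The largest integer in [-3, 5] satisfying this is -2.

harvest_rate = -2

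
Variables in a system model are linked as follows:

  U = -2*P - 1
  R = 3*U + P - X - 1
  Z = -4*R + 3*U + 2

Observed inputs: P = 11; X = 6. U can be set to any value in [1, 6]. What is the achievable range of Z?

-68 to -23

Intervening on U fixes its value directly, overriding its dependence on P.
Substituting into the R equation gives R = 3*U + 4.
So Z = -9*U - 14.
Linear in U, so extremes are at the endpoints: U = 1 gives Z = -23; U = 6 gives Z = -68.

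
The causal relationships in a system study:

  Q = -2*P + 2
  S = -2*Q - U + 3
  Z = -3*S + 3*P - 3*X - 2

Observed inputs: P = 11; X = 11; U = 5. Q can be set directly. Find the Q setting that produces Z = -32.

Intervening on Q fixes its value directly, overriding its dependence on P.
Substituting into the S equation gives S = -2*Q - 2.
So Z = 6*Q + 4.
Solve 6*Q + 4 = -32: Q = (-32 - 4) / 6 = -6.

Q = -6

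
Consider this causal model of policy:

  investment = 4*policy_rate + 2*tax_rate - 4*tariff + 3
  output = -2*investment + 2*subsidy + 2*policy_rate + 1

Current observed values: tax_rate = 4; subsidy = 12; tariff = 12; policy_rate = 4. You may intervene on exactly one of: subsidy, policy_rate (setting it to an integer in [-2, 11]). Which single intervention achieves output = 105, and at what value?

Intervening on subsidy: output = 2*subsidy + 51. Reaching 105 requires subsidy = 27, outside [-2, 11].
Intervening on policy_rate: with other inputs at their observed values, output = -6*policy_rate + 99. Solving for 105 gives policy_rate = -1, within [-2, 11].

set policy_rate = -1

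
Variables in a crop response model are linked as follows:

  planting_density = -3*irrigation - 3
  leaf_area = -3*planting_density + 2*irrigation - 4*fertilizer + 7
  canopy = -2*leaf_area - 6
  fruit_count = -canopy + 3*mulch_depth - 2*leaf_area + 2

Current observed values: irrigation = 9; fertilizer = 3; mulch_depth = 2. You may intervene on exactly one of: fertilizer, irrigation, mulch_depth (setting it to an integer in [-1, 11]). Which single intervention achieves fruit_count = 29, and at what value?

Intervening on fertilizer: the paths from fertilizer to fruit_count cancel (net effect zero), leaving fruit_count = 14; 29 is unreachable this way.
Intervening on irrigation: the paths from irrigation to fruit_count cancel (net effect zero), leaving fruit_count = 14; 29 is unreachable this way.
Intervening on mulch_depth: with other inputs at their observed values, fruit_count = 3*mulch_depth + 8. Solving for 29 gives mulch_depth = 7, within [-1, 11].

set mulch_depth = 7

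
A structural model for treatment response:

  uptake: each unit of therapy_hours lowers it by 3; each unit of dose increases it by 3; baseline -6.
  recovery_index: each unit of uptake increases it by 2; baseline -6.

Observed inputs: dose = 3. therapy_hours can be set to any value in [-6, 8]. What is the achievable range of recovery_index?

-48 to 36

Substituting into the uptake equation gives uptake = -3*therapy_hours + 3.
Substituting into the recovery_index equation gives recovery_index = -6*therapy_hours.
Linear in therapy_hours, so extremes are at the endpoints: therapy_hours = -6 gives recovery_index = 36; therapy_hours = 8 gives recovery_index = -48.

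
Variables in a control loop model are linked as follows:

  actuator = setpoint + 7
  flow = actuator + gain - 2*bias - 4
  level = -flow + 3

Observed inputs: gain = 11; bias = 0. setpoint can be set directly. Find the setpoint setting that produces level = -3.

Substituting into the flow equation gives flow = setpoint + 14.
This gives level = -setpoint - 11.
Solve -setpoint - 11 = -3: setpoint = (-3 + 11) / -1 = -8.

setpoint = -8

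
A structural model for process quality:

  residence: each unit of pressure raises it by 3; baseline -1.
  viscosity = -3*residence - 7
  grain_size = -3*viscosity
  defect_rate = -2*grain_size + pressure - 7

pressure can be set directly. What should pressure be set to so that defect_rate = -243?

Substituting into the viscosity equation gives viscosity = -9*pressure - 4.
Substituting into the grain_size equation gives grain_size = 27*pressure + 12.
Substituting into the defect_rate equation gives defect_rate = -53*pressure - 31.
Solve -53*pressure - 31 = -243: pressure = (-243 + 31) / -53 = 4.

pressure = 4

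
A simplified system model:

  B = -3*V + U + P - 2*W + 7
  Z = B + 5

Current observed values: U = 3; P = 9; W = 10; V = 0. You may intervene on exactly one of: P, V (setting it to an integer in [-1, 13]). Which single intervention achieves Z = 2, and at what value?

set P = 7

Intervening on P: with other inputs at their observed values, Z = P - 5. Solving for 2 gives P = 7, within [-1, 13].
Intervening on V: Z = -3*V + 4. Reaching 2 requires V = 2/3, not an integer.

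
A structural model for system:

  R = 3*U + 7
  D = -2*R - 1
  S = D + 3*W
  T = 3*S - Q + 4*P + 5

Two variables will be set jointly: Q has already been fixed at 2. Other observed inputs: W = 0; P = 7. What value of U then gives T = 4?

U = -1

With Q held at 2:
Substituting into the D equation gives D = -6*U - 15.
This gives S = -6*U - 15.
Substituting into the T equation gives T = -18*U - 14.
Solve -18*U - 14 = 4: U = (4 + 14) / -18 = -1.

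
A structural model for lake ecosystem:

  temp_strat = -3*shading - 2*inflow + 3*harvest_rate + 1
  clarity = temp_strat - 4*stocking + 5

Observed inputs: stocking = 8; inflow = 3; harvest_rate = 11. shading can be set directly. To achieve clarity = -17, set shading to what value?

shading = 6

Substituting into the temp_strat equation gives temp_strat = -3*shading + 28.
Substituting into the clarity equation gives clarity = -3*shading + 1.
Solve -3*shading + 1 = -17: shading = (-17 - 1) / -3 = 6.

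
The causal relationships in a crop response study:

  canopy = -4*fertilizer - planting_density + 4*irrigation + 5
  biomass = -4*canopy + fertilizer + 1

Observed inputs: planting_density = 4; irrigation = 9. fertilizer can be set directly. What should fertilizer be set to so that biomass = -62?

fertilizer = 5

Substituting into the canopy equation gives canopy = -4*fertilizer + 37.
Substituting into the biomass equation gives biomass = 17*fertilizer - 147.
Solve 17*fertilizer - 147 = -62: fertilizer = (-62 + 147) / 17 = 5.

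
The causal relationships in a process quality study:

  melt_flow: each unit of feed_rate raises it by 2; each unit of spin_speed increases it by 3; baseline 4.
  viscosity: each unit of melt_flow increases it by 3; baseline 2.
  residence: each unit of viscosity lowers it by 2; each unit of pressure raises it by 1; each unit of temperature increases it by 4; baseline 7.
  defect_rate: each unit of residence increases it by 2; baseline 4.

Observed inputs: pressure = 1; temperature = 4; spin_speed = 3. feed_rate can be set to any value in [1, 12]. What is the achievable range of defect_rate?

-400 to -136

Substituting into the melt_flow equation gives melt_flow = 2*feed_rate + 13.
Substituting into the viscosity equation gives viscosity = 6*feed_rate + 41.
residence becomes -12*feed_rate - 58.
So defect_rate = -24*feed_rate - 112.
Linear in feed_rate, so extremes are at the endpoints: feed_rate = 1 gives defect_rate = -136; feed_rate = 12 gives defect_rate = -400.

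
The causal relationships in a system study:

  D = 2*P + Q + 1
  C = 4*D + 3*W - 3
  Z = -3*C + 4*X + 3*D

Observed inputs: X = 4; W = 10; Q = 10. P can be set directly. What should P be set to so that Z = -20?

P = -8

Substituting into the D equation gives D = 2*P + 11.
C becomes 8*P + 71.
Substituting into the Z equation gives Z = -18*P - 164.
Solve -18*P - 164 = -20: P = (-20 + 164) / -18 = -8.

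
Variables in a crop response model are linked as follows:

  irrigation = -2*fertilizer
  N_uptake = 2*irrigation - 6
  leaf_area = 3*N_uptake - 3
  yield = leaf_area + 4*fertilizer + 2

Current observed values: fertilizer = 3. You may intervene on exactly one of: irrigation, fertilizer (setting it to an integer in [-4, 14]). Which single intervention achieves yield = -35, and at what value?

set fertilizer = 2

Intervening on irrigation: yield = 6*irrigation - 7. Reaching -35 requires irrigation = -14/3, not an integer.
Intervening on fertilizer: with other inputs at their observed values, yield = -8*fertilizer - 19. Solving for -35 gives fertilizer = 2, within [-4, 14].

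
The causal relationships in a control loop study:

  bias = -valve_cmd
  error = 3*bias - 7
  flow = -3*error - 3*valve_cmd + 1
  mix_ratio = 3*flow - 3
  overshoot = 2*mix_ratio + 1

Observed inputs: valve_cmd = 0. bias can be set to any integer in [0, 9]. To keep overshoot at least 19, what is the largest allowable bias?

bias = 2

Intervening on bias fixes its value directly, overriding its dependence on valve_cmd.
Substituting into the flow equation gives flow = -9*bias + 22.
mix_ratio becomes -27*bias + 63.
This gives overshoot = -54*bias + 127.
Require -54*bias + 127 ≥ 19, so bias ≤ 2.
The largest integer in [0, 9] satisfying this is 2.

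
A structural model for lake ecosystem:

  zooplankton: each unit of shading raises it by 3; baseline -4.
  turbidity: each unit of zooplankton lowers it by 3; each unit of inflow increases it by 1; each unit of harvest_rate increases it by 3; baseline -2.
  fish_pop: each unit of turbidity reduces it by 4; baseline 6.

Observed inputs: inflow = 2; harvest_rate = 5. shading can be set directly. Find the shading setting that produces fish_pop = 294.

shading = 11

Substituting into the turbidity equation gives turbidity = -9*shading + 27.
fish_pop becomes 36*shading - 102.
Solve 36*shading - 102 = 294: shading = (294 + 102) / 36 = 11.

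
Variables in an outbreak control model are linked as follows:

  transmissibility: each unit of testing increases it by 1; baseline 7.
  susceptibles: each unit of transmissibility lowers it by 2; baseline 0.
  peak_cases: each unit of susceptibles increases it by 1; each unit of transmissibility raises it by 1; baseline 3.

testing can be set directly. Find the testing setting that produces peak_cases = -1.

testing = -3

Substituting into the susceptibles equation gives susceptibles = -2*testing - 14.
peak_cases becomes -testing - 4.
Solve -testing - 4 = -1: testing = (-1 + 4) / -1 = -3.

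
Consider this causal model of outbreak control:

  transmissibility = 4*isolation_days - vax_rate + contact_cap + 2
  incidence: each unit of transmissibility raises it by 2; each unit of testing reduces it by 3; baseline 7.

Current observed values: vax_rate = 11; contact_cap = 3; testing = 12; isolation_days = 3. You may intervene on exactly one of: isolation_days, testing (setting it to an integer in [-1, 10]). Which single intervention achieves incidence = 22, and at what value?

set testing = -1

Intervening on isolation_days: incidence = 8*isolation_days - 41. Reaching 22 requires isolation_days = 63/8, not an integer.
Intervening on testing: with other inputs at their observed values, incidence = -3*testing + 19. Solving for 22 gives testing = -1, within [-1, 10].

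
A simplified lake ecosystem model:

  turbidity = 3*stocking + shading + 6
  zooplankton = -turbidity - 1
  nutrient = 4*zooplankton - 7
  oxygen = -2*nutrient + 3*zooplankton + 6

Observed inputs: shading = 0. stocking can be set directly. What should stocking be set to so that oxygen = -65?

stocking = -8

Substituting into the turbidity equation gives turbidity = 3*stocking + 6.
So zooplankton = -3*stocking - 7.
Substituting into the nutrient equation gives nutrient = -12*stocking - 35.
This gives oxygen = 15*stocking + 55.
Solve 15*stocking + 55 = -65: stocking = (-65 - 55) / 15 = -8.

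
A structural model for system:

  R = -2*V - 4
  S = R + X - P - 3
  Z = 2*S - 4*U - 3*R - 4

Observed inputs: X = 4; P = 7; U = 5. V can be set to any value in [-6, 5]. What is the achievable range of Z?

-44 to -22

Substituting into the S equation gives S = -2*V - 10.
Z becomes 2*V - 32.
Linear in V, so extremes are at the endpoints: V = -6 gives Z = -44; V = 5 gives Z = -22.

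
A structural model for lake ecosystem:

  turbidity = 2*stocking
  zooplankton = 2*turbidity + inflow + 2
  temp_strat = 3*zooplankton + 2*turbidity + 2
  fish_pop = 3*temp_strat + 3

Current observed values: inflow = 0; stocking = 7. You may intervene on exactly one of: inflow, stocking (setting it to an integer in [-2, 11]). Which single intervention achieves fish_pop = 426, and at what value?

set inflow = 7

Intervening on inflow: with other inputs at their observed values, fish_pop = 9*inflow + 363. Solving for 426 gives inflow = 7, within [-2, 11].
Intervening on stocking: fish_pop = 48*stocking + 27. Reaching 426 requires stocking = 133/16, not an integer.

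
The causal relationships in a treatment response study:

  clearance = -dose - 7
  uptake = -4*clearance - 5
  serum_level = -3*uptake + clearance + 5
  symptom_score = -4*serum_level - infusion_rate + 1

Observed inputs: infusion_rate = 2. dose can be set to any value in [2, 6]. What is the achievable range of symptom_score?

Substituting into the uptake equation gives uptake = 4*dose + 23.
Substituting into the serum_level equation gives serum_level = -13*dose - 71.
Substituting into the symptom_score equation gives symptom_score = 52*dose + 283.
Linear in dose, so extremes are at the endpoints: dose = 2 gives symptom_score = 387; dose = 6 gives symptom_score = 595.

387 to 595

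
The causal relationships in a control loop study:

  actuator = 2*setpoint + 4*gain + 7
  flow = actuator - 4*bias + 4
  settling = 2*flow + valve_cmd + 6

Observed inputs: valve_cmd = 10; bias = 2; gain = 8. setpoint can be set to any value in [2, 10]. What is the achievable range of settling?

94 to 126

Substituting into the actuator equation gives actuator = 2*setpoint + 39.
Substituting into the flow equation gives flow = 2*setpoint + 35.
Substituting into the settling equation gives settling = 4*setpoint + 86.
Linear in setpoint, so extremes are at the endpoints: setpoint = 2 gives settling = 94; setpoint = 10 gives settling = 126.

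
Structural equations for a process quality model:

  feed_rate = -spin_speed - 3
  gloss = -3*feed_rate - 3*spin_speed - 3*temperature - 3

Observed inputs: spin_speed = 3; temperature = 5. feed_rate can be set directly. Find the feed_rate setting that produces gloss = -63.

feed_rate = 12

Intervening on feed_rate fixes its value directly, overriding its dependence on spin_speed.
Substituting into the gloss equation gives gloss = -3*feed_rate - 27.
Solve -3*feed_rate - 27 = -63: feed_rate = (-63 + 27) / -3 = 12.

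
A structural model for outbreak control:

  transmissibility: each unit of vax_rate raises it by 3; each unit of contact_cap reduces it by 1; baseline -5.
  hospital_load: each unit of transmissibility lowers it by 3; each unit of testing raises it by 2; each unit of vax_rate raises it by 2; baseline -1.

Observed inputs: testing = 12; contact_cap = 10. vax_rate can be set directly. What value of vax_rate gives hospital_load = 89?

Substituting into the transmissibility equation gives transmissibility = 3*vax_rate - 15.
This gives hospital_load = -7*vax_rate + 68.
Solve -7*vax_rate + 68 = 89: vax_rate = (89 - 68) / -7 = -3.

vax_rate = -3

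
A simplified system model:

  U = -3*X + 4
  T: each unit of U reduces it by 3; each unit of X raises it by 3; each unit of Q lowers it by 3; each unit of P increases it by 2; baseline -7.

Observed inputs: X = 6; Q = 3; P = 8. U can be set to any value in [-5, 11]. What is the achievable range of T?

Intervening on U fixes its value directly, overriding its dependence on X.
Substituting into the T equation gives T = -3*U + 18.
Linear in U, so extremes are at the endpoints: U = -5 gives T = 33; U = 11 gives T = -15.

-15 to 33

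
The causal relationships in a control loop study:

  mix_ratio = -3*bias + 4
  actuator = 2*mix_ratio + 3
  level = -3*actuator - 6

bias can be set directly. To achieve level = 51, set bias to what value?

Substituting into the actuator equation gives actuator = -6*bias + 11.
So level = 18*bias - 39.
Solve 18*bias - 39 = 51: bias = (51 + 39) / 18 = 5.

bias = 5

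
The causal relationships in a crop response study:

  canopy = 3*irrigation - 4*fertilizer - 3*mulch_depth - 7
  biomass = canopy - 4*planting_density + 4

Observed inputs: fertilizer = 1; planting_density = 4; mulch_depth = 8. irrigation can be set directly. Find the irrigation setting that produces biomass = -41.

irrigation = 2

Substituting into the canopy equation gives canopy = 3*irrigation - 35.
So biomass = 3*irrigation - 47.
Solve 3*irrigation - 47 = -41: irrigation = (-41 + 47) / 3 = 2.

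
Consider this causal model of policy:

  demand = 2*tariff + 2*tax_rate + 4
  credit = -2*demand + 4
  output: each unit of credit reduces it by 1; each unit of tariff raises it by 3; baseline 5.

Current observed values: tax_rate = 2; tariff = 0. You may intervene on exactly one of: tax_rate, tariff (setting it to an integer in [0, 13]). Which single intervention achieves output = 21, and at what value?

Intervening on tax_rate: with other inputs at their observed values, output = 4*tax_rate + 9. Solving for 21 gives tax_rate = 3, within [0, 13].
Intervening on tariff: output = 7*tariff + 17. Reaching 21 requires tariff = 4/7, not an integer.

set tax_rate = 3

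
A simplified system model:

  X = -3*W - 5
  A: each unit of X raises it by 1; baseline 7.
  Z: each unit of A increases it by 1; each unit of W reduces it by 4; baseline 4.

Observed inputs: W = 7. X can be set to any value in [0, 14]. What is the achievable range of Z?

Intervening on X fixes its value directly, overriding its dependence on W.
Substituting into the Z equation gives Z = X - 17.
Linear in X, so extremes are at the endpoints: X = 0 gives Z = -17; X = 14 gives Z = -3.

-17 to -3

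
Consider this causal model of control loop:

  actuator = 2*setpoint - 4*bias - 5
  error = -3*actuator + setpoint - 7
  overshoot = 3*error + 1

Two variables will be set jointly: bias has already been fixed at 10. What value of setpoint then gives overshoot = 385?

setpoint = 0

With bias held at 10:
Substituting into the actuator equation gives actuator = 2*setpoint - 45.
Substituting into the error equation gives error = -5*setpoint + 128.
This gives overshoot = -15*setpoint + 385.
Solve -15*setpoint + 385 = 385: setpoint = (385 - 385) / -15 = 0.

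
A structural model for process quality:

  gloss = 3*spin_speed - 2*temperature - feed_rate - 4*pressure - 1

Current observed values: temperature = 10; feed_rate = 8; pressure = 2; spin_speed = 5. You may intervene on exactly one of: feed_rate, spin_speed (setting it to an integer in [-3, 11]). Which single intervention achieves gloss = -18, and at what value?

set feed_rate = 4

Intervening on feed_rate: with other inputs at their observed values, gloss = -feed_rate - 14. Solving for -18 gives feed_rate = 4, within [-3, 11].
Intervening on spin_speed: gloss = 3*spin_speed - 37. Reaching -18 requires spin_speed = 19/3, not an integer.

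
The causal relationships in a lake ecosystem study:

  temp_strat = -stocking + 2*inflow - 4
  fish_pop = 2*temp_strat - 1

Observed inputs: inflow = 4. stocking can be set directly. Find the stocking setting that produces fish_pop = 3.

Substituting into the temp_strat equation gives temp_strat = -stocking + 4.
Substituting into the fish_pop equation gives fish_pop = -2*stocking + 7.
Solve -2*stocking + 7 = 3: stocking = (3 - 7) / -2 = 2.

stocking = 2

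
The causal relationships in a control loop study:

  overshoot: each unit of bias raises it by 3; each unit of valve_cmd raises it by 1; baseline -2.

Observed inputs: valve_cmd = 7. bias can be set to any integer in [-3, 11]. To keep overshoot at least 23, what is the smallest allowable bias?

Substituting into the overshoot equation gives overshoot = 3*bias + 5.
Require 3*bias + 5 ≥ 23, so bias ≥ 6.
The smallest integer in [-3, 11] satisfying this is 6.

bias = 6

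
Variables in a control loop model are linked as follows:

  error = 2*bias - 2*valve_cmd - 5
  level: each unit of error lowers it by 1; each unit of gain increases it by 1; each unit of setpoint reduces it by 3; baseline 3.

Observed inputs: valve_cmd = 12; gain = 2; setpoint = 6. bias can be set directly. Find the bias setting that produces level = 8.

Substituting into the error equation gives error = 2*bias - 29.
Substituting into the level equation gives level = -2*bias + 16.
Solve -2*bias + 16 = 8: bias = (8 - 16) / -2 = 4.

bias = 4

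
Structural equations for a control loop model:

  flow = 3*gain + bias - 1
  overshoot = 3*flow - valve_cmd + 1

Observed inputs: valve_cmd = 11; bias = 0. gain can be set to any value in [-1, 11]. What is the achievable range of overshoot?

-22 to 86

Substituting into the flow equation gives flow = 3*gain - 1.
overshoot becomes 9*gain - 13.
Linear in gain, so extremes are at the endpoints: gain = -1 gives overshoot = -22; gain = 11 gives overshoot = 86.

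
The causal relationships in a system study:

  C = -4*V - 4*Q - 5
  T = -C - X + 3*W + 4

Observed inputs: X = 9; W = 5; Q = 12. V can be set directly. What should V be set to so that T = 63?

V = 0

Substituting into the C equation gives C = -4*V - 53.
So T = 4*V + 63.
Solve 4*V + 63 = 63: V = (63 - 63) / 4 = 0.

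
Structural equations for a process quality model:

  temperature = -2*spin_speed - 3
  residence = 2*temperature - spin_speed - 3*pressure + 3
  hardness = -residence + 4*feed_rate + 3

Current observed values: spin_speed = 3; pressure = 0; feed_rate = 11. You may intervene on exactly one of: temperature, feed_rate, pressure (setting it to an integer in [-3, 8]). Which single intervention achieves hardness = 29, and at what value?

Intervening on temperature: hardness = -2*temperature + 47. Reaching 29 requires temperature = 9, outside [-3, 8].
Intervening on feed_rate: with other inputs at their observed values, hardness = 4*feed_rate + 21. Solving for 29 gives feed_rate = 2, within [-3, 8].
Intervening on pressure: hardness = 3*pressure + 65. Reaching 29 requires pressure = -12, outside [-3, 8].

set feed_rate = 2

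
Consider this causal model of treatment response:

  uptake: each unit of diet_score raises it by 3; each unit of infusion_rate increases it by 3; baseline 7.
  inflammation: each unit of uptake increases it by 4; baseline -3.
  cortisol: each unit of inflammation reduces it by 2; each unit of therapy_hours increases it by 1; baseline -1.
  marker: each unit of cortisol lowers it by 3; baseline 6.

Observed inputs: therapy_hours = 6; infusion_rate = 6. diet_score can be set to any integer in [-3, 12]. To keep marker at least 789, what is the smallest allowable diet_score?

diet_score = 3

Substituting into the uptake equation gives uptake = 3*diet_score + 25.
Substituting into the inflammation equation gives inflammation = 12*diet_score + 97.
cortisol becomes -24*diet_score - 189.
Substituting into the marker equation gives marker = 72*diet_score + 573.
Require 72*diet_score + 573 ≥ 789, so diet_score ≥ 3.
The smallest integer in [-3, 12] satisfying this is 3.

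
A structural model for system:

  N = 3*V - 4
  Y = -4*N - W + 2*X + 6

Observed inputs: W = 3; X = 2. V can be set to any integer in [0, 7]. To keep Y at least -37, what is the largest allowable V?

Substituting into the Y equation gives Y = -12*V + 23.
Require -12*V + 23 ≥ -37, so V ≤ 5.
The largest integer in [0, 7] satisfying this is 5.

V = 5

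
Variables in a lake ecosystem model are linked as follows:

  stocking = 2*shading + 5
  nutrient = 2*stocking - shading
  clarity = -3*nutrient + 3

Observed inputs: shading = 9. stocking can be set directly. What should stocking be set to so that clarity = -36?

Intervening on stocking fixes its value directly, overriding its dependence on shading.
Substituting into the nutrient equation gives nutrient = 2*stocking - 9.
Substituting into the clarity equation gives clarity = -6*stocking + 30.
Solve -6*stocking + 30 = -36: stocking = (-36 - 30) / -6 = 11.

stocking = 11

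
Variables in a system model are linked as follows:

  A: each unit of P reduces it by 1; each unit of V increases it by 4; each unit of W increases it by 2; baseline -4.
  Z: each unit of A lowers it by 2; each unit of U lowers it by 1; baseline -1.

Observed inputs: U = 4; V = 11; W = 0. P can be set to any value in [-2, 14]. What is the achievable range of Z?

-89 to -57

Substituting into the A equation gives A = -P + 40.
This gives Z = 2*P - 85.
Linear in P, so extremes are at the endpoints: P = -2 gives Z = -89; P = 14 gives Z = -57.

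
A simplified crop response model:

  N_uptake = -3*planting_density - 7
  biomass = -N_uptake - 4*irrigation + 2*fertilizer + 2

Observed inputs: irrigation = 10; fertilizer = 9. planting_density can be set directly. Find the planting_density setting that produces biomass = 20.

Substituting into the biomass equation gives biomass = 3*planting_density - 13.
Solve 3*planting_density - 13 = 20: planting_density = (20 + 13) / 3 = 11.

planting_density = 11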